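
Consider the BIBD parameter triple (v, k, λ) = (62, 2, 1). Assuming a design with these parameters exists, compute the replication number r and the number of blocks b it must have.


Any 2-(v, k, λ) BIBD satisfies two necessary conditions:
  (i)  Each point sits in r blocks, and counting incidences through any fixed point gives r(k − 1) = λ(v − 1), so r = λ(v − 1)/(k − 1).
  (ii) Total incidences bk = vr, so b = vr/k.
Step 1: r = λ(v − 1)/(k − 1) = 1·(62 − 1)/(2 − 1) = 1·61/1 = 61/1 = 61.
Step 2: b = vr/k = 62·61/2 = 3782/2 = 1891.
Check integrality: r = 61 ∈ Z ✓, b = 1891 ∈ Z ✓.
(These identities are necessary conditions: they determine r and b for any design with these parameters, but do not by themselves prove that one exists.)

r = 61, b = 1891.


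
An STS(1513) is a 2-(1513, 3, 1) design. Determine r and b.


An STS(v) is a 2-(v, 3, 1) BIBD: block size k = 3, λ = 1.
Replication: r(k − 1) = λ(v − 1) ⇒ r·2 = 1513 − 1 = 1512 ⇒ r = 756.
Block count: bk = vr ⇒ b·3 = 1513·756 = 1143828 ⇒ b = 381276.
(Check via b = v(v − 1)/6 = 1513·1512/6 = 2287656/6 = 381276.)

r = 756, b = 381276.


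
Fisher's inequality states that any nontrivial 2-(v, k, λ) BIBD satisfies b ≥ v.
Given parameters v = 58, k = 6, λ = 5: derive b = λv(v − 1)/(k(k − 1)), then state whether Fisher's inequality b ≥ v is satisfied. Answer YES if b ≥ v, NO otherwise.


r = λ(v − 1)/(k − 1) = 5·57/5 = 57.
b = vr/k = 58·57/6 = 551.
Fisher's inequality: b ≥ v ⇔ 551 ≥ 58? YES.

YES


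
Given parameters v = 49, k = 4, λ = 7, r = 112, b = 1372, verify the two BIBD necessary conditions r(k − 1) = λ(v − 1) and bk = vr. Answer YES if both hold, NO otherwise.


Condition (i): r(k − 1) = 112·3 = 336; λ(v − 1) = 7·48 = 336. Match? YES.
Condition (ii): bk = 1372·4 = 5488; vr = 49·112 = 5488. Match? YES.
Both conditions hold? YES.

YES


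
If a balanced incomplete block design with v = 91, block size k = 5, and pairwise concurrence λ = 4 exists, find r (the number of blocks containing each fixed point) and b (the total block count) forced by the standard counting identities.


Any 2-(v, k, λ) BIBD satisfies two necessary conditions:
  (i)  Each point sits in r blocks, and counting incidences through any fixed point gives r(k − 1) = λ(v − 1), so r = λ(v − 1)/(k − 1).
  (ii) Total incidences bk = vr, so b = vr/k.
Step 1: r = λ(v − 1)/(k − 1) = 4·(91 − 1)/(5 − 1) = 4·90/4 = 360/4 = 90.
Step 2: b = vr/k = 91·90/5 = 8190/5 = 1638.
Check integrality: r = 90 ∈ Z ✓, b = 1638 ∈ Z ✓.
(These identities are necessary conditions: they determine r and b for any design with these parameters, but do not by themselves prove that one exists.)

r = 90, b = 1638.


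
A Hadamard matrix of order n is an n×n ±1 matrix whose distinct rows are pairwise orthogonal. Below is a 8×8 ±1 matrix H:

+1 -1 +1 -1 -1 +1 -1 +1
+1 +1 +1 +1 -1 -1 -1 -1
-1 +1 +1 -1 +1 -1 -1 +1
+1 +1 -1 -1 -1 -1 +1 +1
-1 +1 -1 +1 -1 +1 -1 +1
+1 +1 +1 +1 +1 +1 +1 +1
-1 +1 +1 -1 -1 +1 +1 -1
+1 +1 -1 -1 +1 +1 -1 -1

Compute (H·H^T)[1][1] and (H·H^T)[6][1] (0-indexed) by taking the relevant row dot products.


Row 1 of H: [1, 1, 1, 1, -1, -1, -1, -1].
Row 6 of H: [-1, 1, 1, -1, -1, 1, 1, -1].
(H·H^T)[1][1] = Σ_j H[1][j]·H[1][j] = (1)² + (1)² + (1)² + (1)² + (-1)² + (-1)² + (-1)² + (-1)² = 1 + 1 + 1 + 1 + 1 + 1 + 1 + 1 = 8.
(H·H^T)[6][1] = Σ_j H[6][j]·H[1][j] = (-1)·(1) + (1)·(1) + (1)·(1) + (-1)·(1) + (-1)·(-1) + (1)·(-1) + (1)·(-1) + (-1)·(-1) = -1 + 1 + 1 + -1 + 1 + -1 + -1 + 1 = 0.
So rows 6 and 1 are orthogonal; the diagonal entry equals n = 8.

(1,1) entry = 8; (6,1) entry = 0.


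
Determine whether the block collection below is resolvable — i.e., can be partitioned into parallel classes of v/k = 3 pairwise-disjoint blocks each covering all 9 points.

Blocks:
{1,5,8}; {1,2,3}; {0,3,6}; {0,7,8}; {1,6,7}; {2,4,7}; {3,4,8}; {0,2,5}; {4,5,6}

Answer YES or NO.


v = 9, block size k = 3, number of blocks = 9.
For resolvability, blocks must partition into parallel classes of size v/k = 3.
Total blocks must therefore be a multiple of 3: 9 = 3·3 + 0 ⇒ divisible ✓.
Greedy packing gives 3 candidate class(es). Each should be a full parallel class (size 3, covers all 9 points).
  Class 1 (3 blocks): {1,5,8}; {0,3,6}; {2,4,7}. Points covered: [0, 1, 2, 3, 4, 5, 6, 7, 8].
  Class 2 (3 blocks): {1,2,3}; {0,7,8}; {4,5,6}. Points covered: [0, 1, 2, 3, 4, 5, 6, 7, 8].
  Class 3 (3 blocks): {1,6,7}; {3,4,8}; {0,2,5}. Points covered: [0, 1, 2, 3, 4, 5, 6, 7, 8].
All classes full (size 3)? YES. All classes cover every point? YES.
Resolvable? YES.

YES


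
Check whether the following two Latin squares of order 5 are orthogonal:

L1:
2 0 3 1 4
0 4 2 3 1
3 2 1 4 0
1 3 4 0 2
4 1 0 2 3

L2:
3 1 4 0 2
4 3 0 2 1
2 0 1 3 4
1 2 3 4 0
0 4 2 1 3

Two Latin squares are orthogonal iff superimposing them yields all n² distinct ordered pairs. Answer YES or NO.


Form the n² = 25 superimposed pairs (L1[i][j], L2[i][j]), row by row (rows and columns indexed from 0):
row 0: (2,3) (0,1) (3,4) (1,0) (4,2)
row 1: (0,4) (4,3) (2,0) (3,2) (1,1)
row 2: (3,2) (2,0) (1,1) (4,3) (0,4)
row 3: (1,1) (3,2) (4,3) (0,4) (2,0)
row 4: (4,0) (1,4) (0,2) (2,1) (3,3)
Orthogonality requires all 25 pairs distinct.
But the pair (3,2) repeats: cell (1,3) has L1 = 3, L2 = 2, and cell (2,0) has L1 = 3, L2 = 2.
A repeated pair means some other pair never occurs (only 15 distinct pairs out of 25), so the squares are not orthogonal.
Conclusion: NO.

NO


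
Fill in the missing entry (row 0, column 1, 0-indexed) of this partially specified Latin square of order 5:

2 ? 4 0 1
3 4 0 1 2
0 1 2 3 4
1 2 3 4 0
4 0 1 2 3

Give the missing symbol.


Row 0 contains symbols [0, 1, 2, 4] — missing [3].
Column 1 contains symbols [0, 1, 2, 4] — missing [3].
The missing symbol must appear in both missing sets; intersection = [3].
Therefore the hidden value is 3.

Missing value = 3.


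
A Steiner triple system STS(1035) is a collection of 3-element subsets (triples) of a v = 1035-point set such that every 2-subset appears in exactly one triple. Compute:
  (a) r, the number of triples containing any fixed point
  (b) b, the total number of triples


An STS(v) is a 2-(v, 3, 1) BIBD: block size k = 3, λ = 1.
Replication: r(k − 1) = λ(v − 1) ⇒ r·2 = 1035 − 1 = 1034 ⇒ r = 517.
Block count: bk = vr ⇒ b·3 = 1035·517 = 535095 ⇒ b = 178365.

r = 517, b = 178365.


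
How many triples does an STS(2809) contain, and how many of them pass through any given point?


An STS(v) is a 2-(v, 3, 1) BIBD: block size k = 3, λ = 1.
Replication: r(k − 1) = λ(v − 1) ⇒ r·2 = 2809 − 1 = 2808 ⇒ r = 1404.
Block count: b = v(v − 1)/6 = 2809·2808/6 = 7887672/6 = 1314612.

r = 1404, b = 1314612.


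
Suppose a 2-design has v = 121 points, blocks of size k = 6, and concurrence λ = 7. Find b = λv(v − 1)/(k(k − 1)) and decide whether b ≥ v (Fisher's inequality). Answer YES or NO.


r = λ(v − 1)/(k − 1) = 7·120/5 = 168.
b = vr/k = 121·168/6 = 3388.
Fisher's inequality: b ≥ v ⇔ 3388 ≥ 121? YES.

YES


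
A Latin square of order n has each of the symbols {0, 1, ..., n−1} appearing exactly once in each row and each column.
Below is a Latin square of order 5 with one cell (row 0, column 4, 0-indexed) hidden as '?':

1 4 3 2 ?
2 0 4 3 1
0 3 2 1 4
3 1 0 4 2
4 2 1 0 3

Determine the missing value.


Row 0 contains symbols [1, 2, 3, 4] — missing [0].
Column 4 contains symbols [1, 2, 3, 4] — missing [0].
The missing symbol must appear in both missing sets; intersection = [0].
Therefore the hidden value is 0.

Missing value = 0.


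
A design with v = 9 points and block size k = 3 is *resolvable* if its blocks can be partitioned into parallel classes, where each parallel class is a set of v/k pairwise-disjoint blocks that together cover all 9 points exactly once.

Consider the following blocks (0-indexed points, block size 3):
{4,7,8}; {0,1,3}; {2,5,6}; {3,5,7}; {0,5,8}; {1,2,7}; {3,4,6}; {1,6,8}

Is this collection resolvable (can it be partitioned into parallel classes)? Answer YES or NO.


v = 9, block size k = 3, number of blocks = 8.
For resolvability, blocks must partition into parallel classes of size v/k = 3.
Total blocks must therefore be a multiple of 3: 8 = 3·2 + 2 ⇒ not divisible ✗.
Resolvable? NO.

NO


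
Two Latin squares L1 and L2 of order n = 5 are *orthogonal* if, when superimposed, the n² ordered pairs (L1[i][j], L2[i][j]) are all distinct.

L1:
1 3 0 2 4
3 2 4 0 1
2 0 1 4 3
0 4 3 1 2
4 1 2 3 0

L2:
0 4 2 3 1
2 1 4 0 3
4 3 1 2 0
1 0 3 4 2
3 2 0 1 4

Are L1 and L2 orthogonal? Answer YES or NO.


Form the n² = 25 superimposed pairs (L1[i][j], L2[i][j]), row by row (rows and columns indexed from 0):
row 0: (1,0) (3,4) (0,2) (2,3) (4,1)
row 1: (3,2) (2,1) (4,4) (0,0) (1,3)
row 2: (2,4) (0,3) (1,1) (4,2) (3,0)
row 3: (0,1) (4,0) (3,3) (1,4) (2,2)
row 4: (4,3) (1,2) (2,0) (3,1) (0,4)
Orthogonality requires all 25 pairs distinct.
Check by first coordinate: for each symbol s of L1, list the L2 entries in the n cells where L1 = s; they must all differ.
  L1 = 0: L2 entries (in reading order) 2, 0, 3, 1, 4 — all 5 distinct ✓
  L1 = 1: L2 entries (in reading order) 0, 3, 1, 4, 2 — all 5 distinct ✓
  L1 = 2: L2 entries (in reading order) 3, 1, 4, 2, 0 — all 5 distinct ✓
  L1 = 3: L2 entries (in reading order) 4, 2, 0, 3, 1 — all 5 distinct ✓
  L1 = 4: L2 entries (in reading order) 1, 4, 2, 0, 3 — all 5 distinct ✓
Every symbol of L1 meets every symbol of L2 exactly once, so all 25 pairs are distinct (25 of 25).
Conclusion: YES.

YES


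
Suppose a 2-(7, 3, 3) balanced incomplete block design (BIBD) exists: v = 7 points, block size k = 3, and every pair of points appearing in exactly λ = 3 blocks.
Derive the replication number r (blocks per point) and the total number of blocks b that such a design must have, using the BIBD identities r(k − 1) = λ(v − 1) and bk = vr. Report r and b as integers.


Any 2-(v, k, λ) BIBD satisfies two necessary conditions:
  (i)  Each point sits in r blocks, and counting incidences through any fixed point gives r(k − 1) = λ(v − 1), so r = λ(v − 1)/(k − 1).
  (ii) Total incidences bk = vr, so b = vr/k.
Step 1: r = λ(v − 1)/(k − 1) = 3·(7 − 1)/(3 − 1) = 3·6/2 = 18/2 = 9.
Step 2: b = vr/k = 7·9/3 = 63/3 = 21.
Check integrality: r = 9 ∈ Z ✓, b = 21 ∈ Z ✓.
(These identities are necessary conditions: they determine r and b for any design with these parameters, but do not by themselves prove that one exists.)

r = 9, b = 21.


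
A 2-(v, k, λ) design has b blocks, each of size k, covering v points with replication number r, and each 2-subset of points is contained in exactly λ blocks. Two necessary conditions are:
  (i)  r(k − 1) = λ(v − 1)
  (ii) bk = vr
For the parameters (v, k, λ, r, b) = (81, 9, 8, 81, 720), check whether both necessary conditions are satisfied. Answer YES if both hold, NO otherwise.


Condition (i): r(k − 1) = 81·8 = 648; λ(v − 1) = 8·80 = 640. Match? NO.
Condition (ii): bk = 720·9 = 6480; vr = 81·81 = 6561. Match? NO.
Both conditions hold? NO.

NO


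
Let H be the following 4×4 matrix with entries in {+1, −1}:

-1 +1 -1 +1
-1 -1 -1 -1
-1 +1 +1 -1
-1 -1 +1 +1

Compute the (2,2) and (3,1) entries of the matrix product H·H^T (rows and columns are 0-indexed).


Row 1 of H: [-1, -1, -1, -1].
Row 2 of H: [-1, 1, 1, -1].
Row 3 of H: [-1, -1, 1, 1].
(H·H^T)[2][2] = Σ_j H[2][j]·H[2][j] = (-1)² + (1)² + (1)² + (-1)² = 1 + 1 + 1 + 1 = 4.
(H·H^T)[3][1] = Σ_j H[3][j]·H[1][j] = (-1)·(-1) + (-1)·(-1) + (1)·(-1) + (1)·(-1) = 1 + 1 + -1 + -1 = 0.
So rows 3 and 1 are orthogonal; the diagonal entry equals n = 4.

(2,2) entry = 4; (3,1) entry = 0.


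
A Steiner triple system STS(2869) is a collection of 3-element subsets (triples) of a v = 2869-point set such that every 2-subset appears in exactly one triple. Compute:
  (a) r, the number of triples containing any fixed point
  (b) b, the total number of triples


An STS(v) is a 2-(v, 3, 1) BIBD: block size k = 3, λ = 1.
Replication: r(k − 1) = λ(v − 1) ⇒ r·2 = 2869 − 1 = 2868 ⇒ r = 1434.
Block count: bk = vr ⇒ b·3 = 2869·1434 = 4114146 ⇒ b = 1371382.
(Check via b = v(v − 1)/6 = 2869·2868/6 = 8228292/6 = 1371382.)

r = 1434, b = 1371382.


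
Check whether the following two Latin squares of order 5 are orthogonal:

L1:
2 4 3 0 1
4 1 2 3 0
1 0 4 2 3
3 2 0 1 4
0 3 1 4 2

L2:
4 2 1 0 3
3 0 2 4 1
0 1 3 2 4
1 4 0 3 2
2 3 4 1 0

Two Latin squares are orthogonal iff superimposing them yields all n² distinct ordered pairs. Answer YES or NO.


Form the n² = 25 superimposed pairs (L1[i][j], L2[i][j]), row by row (rows and columns indexed from 0):
row 0: (2,4) (4,2) (3,1) (0,0) (1,3)
row 1: (4,3) (1,0) (2,2) (3,4) (0,1)
row 2: (1,0) (0,1) (4,3) (2,2) (3,4)
row 3: (3,1) (2,4) (0,0) (1,3) (4,2)
row 4: (0,2) (3,3) (1,4) (4,1) (2,0)
Orthogonality requires all 25 pairs distinct.
But the pair (1,0) repeats: cell (1,1) has L1 = 1, L2 = 0, and cell (2,0) has L1 = 1, L2 = 0.
A repeated pair means some other pair never occurs (only 15 distinct pairs out of 25), so the squares are not orthogonal.
Conclusion: NO.

NO


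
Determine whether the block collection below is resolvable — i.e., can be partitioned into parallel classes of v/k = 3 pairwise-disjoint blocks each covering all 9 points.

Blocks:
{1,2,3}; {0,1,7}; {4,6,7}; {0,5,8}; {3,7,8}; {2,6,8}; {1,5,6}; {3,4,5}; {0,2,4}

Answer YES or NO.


v = 9, block size k = 3, number of blocks = 9.
For resolvability, blocks must partition into parallel classes of size v/k = 3.
Total blocks must therefore be a multiple of 3: 9 = 3·3 + 0 ⇒ divisible ✓.
Greedy packing gives 3 candidate class(es). Each should be a full parallel class (size 3, covers all 9 points).
  Class 1 (3 blocks): {1,2,3}; {4,6,7}; {0,5,8}. Points covered: [0, 1, 2, 3, 4, 5, 6, 7, 8].
  Class 2 (3 blocks): {0,1,7}; {2,6,8}; {3,4,5}. Points covered: [0, 1, 2, 3, 4, 5, 6, 7, 8].
  Class 3 (3 blocks): {3,7,8}; {1,5,6}; {0,2,4}. Points covered: [0, 1, 2, 3, 4, 5, 6, 7, 8].
All classes full (size 3)? YES. All classes cover every point? YES.
Resolvable? YES.

YES


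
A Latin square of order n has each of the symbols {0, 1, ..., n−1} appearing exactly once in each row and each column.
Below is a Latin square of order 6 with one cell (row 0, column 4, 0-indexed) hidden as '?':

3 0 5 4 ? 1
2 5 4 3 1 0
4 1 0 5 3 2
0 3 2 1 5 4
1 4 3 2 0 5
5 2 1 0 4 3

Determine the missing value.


Row 0 contains symbols [0, 1, 3, 4, 5] — missing [2].
Column 4 contains symbols [0, 1, 3, 4, 5] — missing [2].
The missing symbol must appear in both missing sets; intersection = [2].
Therefore the hidden value is 2.

Missing value = 2.


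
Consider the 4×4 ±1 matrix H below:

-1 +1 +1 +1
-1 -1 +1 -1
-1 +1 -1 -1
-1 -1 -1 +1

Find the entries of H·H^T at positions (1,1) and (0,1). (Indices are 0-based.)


Row 0 of H: [-1, 1, 1, 1].
Row 1 of H: [-1, -1, 1, -1].
(H·H^T)[1][1] = Σ_j H[1][j]·H[1][j] = (-1)² + (-1)² + (1)² + (-1)² = 1 + 1 + 1 + 1 = 4.
(H·H^T)[0][1] = Σ_j H[0][j]·H[1][j] = (-1)·(-1) + (1)·(-1) + (1)·(1) + (1)·(-1) = 1 + -1 + 1 + -1 = 0.
So rows 0 and 1 are orthogonal; the diagonal entry equals n = 4.

(1,1) entry = 4; (0,1) entry = 0.


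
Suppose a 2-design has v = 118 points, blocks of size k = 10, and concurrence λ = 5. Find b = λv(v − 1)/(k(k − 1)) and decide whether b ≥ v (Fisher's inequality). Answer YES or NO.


b = λv(v − 1)/(k(k − 1)) = 5·118·117/(10·9) = 69030/90 = 767.
Compare with v = 118: b ≥ v, so Fisher's inequality holds.

YES


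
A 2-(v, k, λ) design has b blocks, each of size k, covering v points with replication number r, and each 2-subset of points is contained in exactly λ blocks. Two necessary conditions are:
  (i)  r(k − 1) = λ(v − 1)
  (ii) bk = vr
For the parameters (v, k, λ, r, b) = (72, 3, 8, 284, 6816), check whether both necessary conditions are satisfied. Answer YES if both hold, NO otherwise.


Condition (i): r(k − 1) = 284·2 = 568; λ(v − 1) = 8·71 = 568. Match? YES.
Condition (ii): bk = 6816·3 = 20448; vr = 72·284 = 20448. Match? YES.
Both conditions hold? YES.

YES


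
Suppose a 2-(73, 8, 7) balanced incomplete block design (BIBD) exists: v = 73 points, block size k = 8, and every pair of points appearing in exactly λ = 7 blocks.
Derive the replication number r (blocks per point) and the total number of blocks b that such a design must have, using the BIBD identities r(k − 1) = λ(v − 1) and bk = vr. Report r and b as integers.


Any 2-(v, k, λ) BIBD satisfies two necessary conditions:
  (i)  Each point sits in r blocks, and counting incidences through any fixed point gives r(k − 1) = λ(v − 1), so r = λ(v − 1)/(k − 1).
  (ii) Total incidences bk = vr, so b = vr/k.
Step 1: r = λ(v − 1)/(k − 1) = 7·(73 − 1)/(8 − 1) = 7·72/7 = 504/7 = 72.
Step 2: b = vr/k = 73·72/8 = 5256/8 = 657.
Check integrality: r = 72 ∈ Z ✓, b = 657 ∈ Z ✓.
(These identities are necessary conditions: they determine r and b for any design with these parameters, but do not by themselves prove that one exists.)

r = 72, b = 657.


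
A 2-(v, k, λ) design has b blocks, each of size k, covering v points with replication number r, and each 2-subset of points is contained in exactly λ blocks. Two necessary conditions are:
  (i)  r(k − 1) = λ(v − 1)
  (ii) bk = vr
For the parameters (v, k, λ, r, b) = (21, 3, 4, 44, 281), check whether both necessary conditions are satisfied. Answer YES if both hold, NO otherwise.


Condition (i): r(k − 1) = 44·2 = 88; λ(v − 1) = 4·20 = 80. Match? NO.
Condition (ii): bk = 281·3 = 843; vr = 21·44 = 924. Match? NO.
Both conditions hold? NO.

NO


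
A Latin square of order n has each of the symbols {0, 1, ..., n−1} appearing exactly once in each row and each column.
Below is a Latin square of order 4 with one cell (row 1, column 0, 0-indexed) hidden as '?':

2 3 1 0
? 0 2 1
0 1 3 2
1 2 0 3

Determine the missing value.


Row 1 contains symbols [0, 1, 2] — missing [3].
Column 0 contains symbols [0, 1, 2] — missing [3].
The missing symbol must appear in both missing sets; intersection = [3].
Therefore the hidden value is 3.

Missing value = 3.


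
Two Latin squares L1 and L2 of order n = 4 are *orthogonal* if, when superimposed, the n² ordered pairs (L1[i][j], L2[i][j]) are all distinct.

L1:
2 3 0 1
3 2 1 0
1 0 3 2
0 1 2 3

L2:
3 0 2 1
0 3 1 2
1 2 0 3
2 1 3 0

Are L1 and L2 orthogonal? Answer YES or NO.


Form the n² = 16 superimposed pairs (L1[i][j], L2[i][j]), row by row (rows and columns indexed from 0):
row 0: (2,3) (3,0) (0,2) (1,1)
row 1: (3,0) (2,3) (1,1) (0,2)
row 2: (1,1) (0,2) (3,0) (2,3)
row 3: (0,2) (1,1) (2,3) (3,0)
Orthogonality requires all 16 pairs distinct.
But the pair (3,0) repeats: cell (0,1) has L1 = 3, L2 = 0, and cell (1,0) has L1 = 3, L2 = 0.
A repeated pair means some other pair never occurs (only 4 distinct pairs out of 16), so the squares are not orthogonal.
Conclusion: NO.

NO


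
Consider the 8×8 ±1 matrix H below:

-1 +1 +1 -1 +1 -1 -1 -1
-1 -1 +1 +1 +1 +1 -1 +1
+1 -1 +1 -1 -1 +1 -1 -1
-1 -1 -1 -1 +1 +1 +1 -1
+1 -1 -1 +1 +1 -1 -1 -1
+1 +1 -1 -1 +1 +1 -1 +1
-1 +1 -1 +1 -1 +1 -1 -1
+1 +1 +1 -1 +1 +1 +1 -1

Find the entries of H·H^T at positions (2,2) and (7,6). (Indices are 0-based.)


Row 2 of H: [1, -1, 1, -1, -1, 1, -1, -1].
Row 6 of H: [-1, 1, -1, 1, -1, 1, -1, -1].
Row 7 of H: [1, 1, 1, -1, 1, 1, 1, -1].
(H·H^T)[2][2] = Σ_j H[2][j]·H[2][j] = (1)² + (-1)² + (1)² + (-1)² + (-1)² + (1)² + (-1)² + (-1)² = 1 + 1 + 1 + 1 + 1 + 1 + 1 + 1 = 8.
(H·H^T)[7][6] = Σ_j H[7][j]·H[6][j] = (1)·(-1) + (1)·(1) + (1)·(-1) + (-1)·(1) + (1)·(-1) + (1)·(1) + (1)·(-1) + (-1)·(-1) = -1 + 1 + -1 + -1 + -1 + 1 + -1 + 1 = -2.
Rows 7 and 6 are not orthogonal (dot product = -2 ≠ 0), so H is not a Hadamard matrix.

(2,2) entry = 8; (7,6) entry = -2.


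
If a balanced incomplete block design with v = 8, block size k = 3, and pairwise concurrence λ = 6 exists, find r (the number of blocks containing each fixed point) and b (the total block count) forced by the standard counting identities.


Any 2-(v, k, λ) BIBD satisfies two necessary conditions:
  (i)  Each point sits in r blocks, and counting incidences through any fixed point gives r(k − 1) = λ(v − 1), so r = λ(v − 1)/(k − 1).
  (ii) Total incidences bk = vr, so b = vr/k.
Step 1: r = λ(v − 1)/(k − 1) = 6·(8 − 1)/(3 − 1) = 6·7/2 = 42/2 = 21.
Step 2: b = vr/k = 8·21/3 = 168/3 = 56.
Check integrality: r = 21 ∈ Z ✓, b = 56 ∈ Z ✓.
(These identities are necessary conditions: they determine r and b for any design with these parameters, but do not by themselves prove that one exists.)

r = 21, b = 56.


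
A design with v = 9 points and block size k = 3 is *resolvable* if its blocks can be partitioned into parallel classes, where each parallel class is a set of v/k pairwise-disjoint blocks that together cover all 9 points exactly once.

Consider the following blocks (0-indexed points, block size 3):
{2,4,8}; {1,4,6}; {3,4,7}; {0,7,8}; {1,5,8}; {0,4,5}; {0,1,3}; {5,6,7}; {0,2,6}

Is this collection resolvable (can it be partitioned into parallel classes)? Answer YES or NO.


v = 9, block size k = 3, number of blocks = 9.
For resolvability, blocks must partition into parallel classes of size v/k = 3.
Total blocks must therefore be a multiple of 3: 9 = 3·3 + 0 ⇒ divisible ✓.
Consider block {1,4,6}. The only other block(s) in the collection disjoint from it are {0,7,8} — just 1 block(s). Any parallel class containing {1,4,6} would need 2 other blocks each disjoint from it, so no parallel class of size 3 can contain {1,4,6}.
Since every block must belong to some parallel class in a resolution, the collection cannot be partitioned into parallel classes.
Resolvable? NO.

NO


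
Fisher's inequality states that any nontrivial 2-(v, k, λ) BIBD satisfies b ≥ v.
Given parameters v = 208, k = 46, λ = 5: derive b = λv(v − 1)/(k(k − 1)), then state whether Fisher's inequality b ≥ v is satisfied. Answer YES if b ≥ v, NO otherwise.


b = λv(v − 1)/(k(k − 1)) = 5·208·207/(46·45) = 215280/2070 = 104.
Compare with v = 208: b < v, so Fisher's inequality fails.

NO


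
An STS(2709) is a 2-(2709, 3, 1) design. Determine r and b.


An STS(v) is a 2-(v, 3, 1) BIBD: block size k = 3, λ = 1.
Replication: r(k − 1) = λ(v − 1) ⇒ r·2 = 2709 − 1 = 2708 ⇒ r = 1354.
Block count: b = v(v − 1)/6 = 2709·2708/6 = 7335972/6 = 1222662.

r = 1354, b = 1222662.


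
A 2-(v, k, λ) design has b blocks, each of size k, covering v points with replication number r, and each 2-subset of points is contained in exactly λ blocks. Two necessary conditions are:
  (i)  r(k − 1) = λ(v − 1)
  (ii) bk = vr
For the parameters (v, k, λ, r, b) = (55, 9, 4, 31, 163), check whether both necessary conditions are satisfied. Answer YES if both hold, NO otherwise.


Condition (i): r(k − 1) = 31·8 = 248; λ(v − 1) = 4·54 = 216. Match? NO.
Condition (ii): bk = 163·9 = 1467; vr = 55·31 = 1705. Match? NO.
Both conditions hold? NO.

NO


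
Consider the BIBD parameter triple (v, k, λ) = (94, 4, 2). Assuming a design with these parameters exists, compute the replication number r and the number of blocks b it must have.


Any 2-(v, k, λ) BIBD satisfies two necessary conditions:
  (i)  Each point sits in r blocks, and counting incidences through any fixed point gives r(k − 1) = λ(v − 1), so r = λ(v − 1)/(k − 1).
  (ii) Total incidences bk = vr, so b = vr/k.
Step 1: r = λ(v − 1)/(k − 1) = 2·(94 − 1)/(4 − 1) = 2·93/3 = 186/3 = 62.
Step 2: b = vr/k = 94·62/4 = 5828/4 = 1457.
Check integrality: r = 62 ∈ Z ✓, b = 1457 ∈ Z ✓.
(These identities are necessary conditions: they determine r and b for any design with these parameters, but do not by themselves prove that one exists.)

r = 62, b = 1457.


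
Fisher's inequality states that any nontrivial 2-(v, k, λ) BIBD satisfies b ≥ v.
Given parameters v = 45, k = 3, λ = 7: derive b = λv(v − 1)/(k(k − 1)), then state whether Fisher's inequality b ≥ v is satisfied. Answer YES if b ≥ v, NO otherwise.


r = λ(v − 1)/(k − 1) = 7·44/2 = 154.
b = vr/k = 45·154/3 = 2310.
Fisher's inequality: b ≥ v ⇔ 2310 ≥ 45? YES.

YES


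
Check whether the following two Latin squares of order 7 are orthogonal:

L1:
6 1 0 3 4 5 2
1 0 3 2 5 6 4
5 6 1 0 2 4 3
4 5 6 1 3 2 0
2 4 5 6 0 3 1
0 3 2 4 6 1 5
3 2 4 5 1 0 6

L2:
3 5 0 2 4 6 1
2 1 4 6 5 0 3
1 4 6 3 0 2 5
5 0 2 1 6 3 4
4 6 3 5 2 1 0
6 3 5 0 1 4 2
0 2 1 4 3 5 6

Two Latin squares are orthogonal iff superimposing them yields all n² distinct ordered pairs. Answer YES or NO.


Form the n² = 49 superimposed pairs (L1[i][j], L2[i][j]), row by row (rows and columns indexed from 0):
row 0: (6,3) (1,5) (0,0) (3,2) (4,4) (5,6) (2,1)
row 1: (1,2) (0,1) (3,4) (2,6) (5,5) (6,0) (4,3)
row 2: (5,1) (6,4) (1,6) (0,3) (2,0) (4,2) (3,5)
row 3: (4,5) (5,0) (6,2) (1,1) (3,6) (2,3) (0,4)
row 4: (2,4) (4,6) (5,3) (6,5) (0,2) (3,1) (1,0)
row 5: (0,6) (3,3) (2,5) (4,0) (6,1) (1,4) (5,2)
row 6: (3,0) (2,2) (4,1) (5,4) (1,3) (0,5) (6,6)
Orthogonality requires all 49 pairs distinct.
Check by first coordinate: for each symbol s of L1, list the L2 entries in the n cells where L1 = s; they must all differ.
  L1 = 0: L2 entries (in reading order) 0, 1, 3, 4, 2, 6, 5 — all 7 distinct ✓
  L1 = 1: L2 entries (in reading order) 5, 2, 6, 1, 0, 4, 3 — all 7 distinct ✓
  L1 = 2: L2 entries (in reading order) 1, 6, 0, 3, 4, 5, 2 — all 7 distinct ✓
  L1 = 3: L2 entries (in reading order) 2, 4, 5, 6, 1, 3, 0 — all 7 distinct ✓
  L1 = 4: L2 entries (in reading order) 4, 3, 2, 5, 6, 0, 1 — all 7 distinct ✓
  L1 = 5: L2 entries (in reading order) 6, 5, 1, 0, 3, 2, 4 — all 7 distinct ✓
  L1 = 6: L2 entries (in reading order) 3, 0, 4, 2, 5, 1, 6 — all 7 distinct ✓
Every symbol of L1 meets every symbol of L2 exactly once, so all 49 pairs are distinct (49 of 49).
Conclusion: YES.

YES


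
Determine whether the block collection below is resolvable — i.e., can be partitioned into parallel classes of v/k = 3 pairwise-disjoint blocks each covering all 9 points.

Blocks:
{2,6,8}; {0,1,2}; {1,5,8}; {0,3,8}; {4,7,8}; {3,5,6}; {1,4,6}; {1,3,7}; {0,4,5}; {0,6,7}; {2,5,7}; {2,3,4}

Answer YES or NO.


v = 9, block size k = 3, number of blocks = 12.
For resolvability, blocks must partition into parallel classes of size v/k = 3.
Total blocks must therefore be a multiple of 3: 12 = 3·4 + 0 ⇒ divisible ✓.
Greedy packing gives 4 candidate class(es). Each should be a full parallel class (size 3, covers all 9 points).
  Class 1 (3 blocks): {2,6,8}; {1,3,7}; {0,4,5}. Points covered: [0, 1, 2, 3, 4, 5, 6, 7, 8].
  Class 2 (3 blocks): {0,1,2}; {4,7,8}; {3,5,6}. Points covered: [0, 1, 2, 3, 4, 5, 6, 7, 8].
  Class 3 (3 blocks): {1,5,8}; {0,6,7}; {2,3,4}. Points covered: [0, 1, 2, 3, 4, 5, 6, 7, 8].
  Class 4 (3 blocks): {0,3,8}; {1,4,6}; {2,5,7}. Points covered: [0, 1, 2, 3, 4, 5, 6, 7, 8].
All classes full (size 3)? YES. All classes cover every point? YES.
Resolvable? YES.

YES


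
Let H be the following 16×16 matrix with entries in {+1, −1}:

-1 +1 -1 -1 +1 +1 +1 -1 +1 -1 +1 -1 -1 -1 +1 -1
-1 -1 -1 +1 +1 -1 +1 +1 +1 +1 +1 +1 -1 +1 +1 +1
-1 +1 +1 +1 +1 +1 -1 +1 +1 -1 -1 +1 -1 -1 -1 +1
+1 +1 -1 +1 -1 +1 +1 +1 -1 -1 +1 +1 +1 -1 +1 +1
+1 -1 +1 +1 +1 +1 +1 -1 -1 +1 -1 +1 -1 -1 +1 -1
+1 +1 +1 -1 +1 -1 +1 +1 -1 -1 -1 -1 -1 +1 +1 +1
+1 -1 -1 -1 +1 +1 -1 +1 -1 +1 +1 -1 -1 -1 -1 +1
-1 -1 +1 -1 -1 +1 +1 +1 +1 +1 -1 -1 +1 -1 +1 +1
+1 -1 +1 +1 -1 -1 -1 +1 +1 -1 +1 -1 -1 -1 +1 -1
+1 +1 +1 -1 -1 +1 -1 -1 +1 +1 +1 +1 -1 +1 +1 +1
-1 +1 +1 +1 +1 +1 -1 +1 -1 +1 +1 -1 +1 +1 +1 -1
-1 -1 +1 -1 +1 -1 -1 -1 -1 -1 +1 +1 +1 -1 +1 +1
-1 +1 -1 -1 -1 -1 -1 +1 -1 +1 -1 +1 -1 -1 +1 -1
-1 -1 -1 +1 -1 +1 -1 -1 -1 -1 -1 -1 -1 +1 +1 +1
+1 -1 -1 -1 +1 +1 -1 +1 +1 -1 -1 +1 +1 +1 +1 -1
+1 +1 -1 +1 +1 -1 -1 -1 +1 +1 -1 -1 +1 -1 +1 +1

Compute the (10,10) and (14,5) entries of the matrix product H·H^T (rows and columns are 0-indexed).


Row 5 of H: [1, 1, 1, -1, 1, -1, 1, 1, -1, -1, -1, -1, -1, 1, 1, 1].
Row 10 of H: [-1, 1, 1, 1, 1, 1, -1, 1, -1, 1, 1, -1, 1, 1, 1, -1].
Row 14 of H: [1, -1, -1, -1, 1, 1, -1, 1, 1, -1, -1, 1, 1, 1, 1, -1].
(H·H^T)[10][10] = Σ_j H[10][j]·H[10][j] = (-1)² + (1)² + (1)² + (1)² + (1)² + (1)² + (-1)² + (1)² + (-1)² + (1)² + (1)² + (-1)² + (1)² + (1)² + (1)² + (-1)² = 1 + 1 + 1 + 1 + 1 + 1 + 1 + 1 + 1 + 1 + 1 + 1 + 1 + 1 + 1 + 1 = 16.
(H·H^T)[14][5] = Σ_j H[14][j]·H[5][j] = (1)·(1) + (-1)·(1) + (-1)·(1) + (-1)·(-1) + (1)·(1) + (1)·(-1) + (-1)·(1) + (1)·(1) + (1)·(-1) + (-1)·(-1) + (-1)·(-1) + (1)·(-1) + (1)·(-1) + (1)·(1) + (1)·(1) + (-1)·(1) = 1 + -1 + -1 + 1 + 1 + -1 + -1 + 1 + -1 + 1 + 1 + -1 + -1 + 1 + 1 + -1 = 0.
So rows 14 and 5 are orthogonal; the diagonal entry equals n = 16.

(10,10) entry = 16; (14,5) entry = 0.


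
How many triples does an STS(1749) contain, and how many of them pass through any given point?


An STS(v) is a 2-(v, 3, 1) BIBD: block size k = 3, λ = 1.
Replication: r(k − 1) = λ(v − 1) ⇒ r·2 = 1749 − 1 = 1748 ⇒ r = 874.
Block count: b = v(v − 1)/6 = 1749·1748/6 = 3057252/6 = 509542.

r = 874, b = 509542.


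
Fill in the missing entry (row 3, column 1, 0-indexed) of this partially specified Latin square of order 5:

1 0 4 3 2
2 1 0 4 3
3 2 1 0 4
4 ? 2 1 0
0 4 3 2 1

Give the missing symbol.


Row 3 contains symbols [0, 1, 2, 4] — missing [3].
Column 1 contains symbols [0, 1, 2, 4] — missing [3].
The missing symbol must appear in both missing sets; intersection = [3].
Therefore the hidden value is 3.

Missing value = 3.


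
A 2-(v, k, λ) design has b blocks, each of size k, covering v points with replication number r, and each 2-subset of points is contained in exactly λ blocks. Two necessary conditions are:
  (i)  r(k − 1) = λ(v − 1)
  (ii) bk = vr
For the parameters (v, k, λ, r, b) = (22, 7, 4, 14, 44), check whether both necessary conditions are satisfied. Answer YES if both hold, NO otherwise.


Condition (i): r(k − 1) = 14·6 = 84; λ(v − 1) = 4·21 = 84. Match? YES.
Condition (ii): bk = 44·7 = 308; vr = 22·14 = 308. Match? YES.
Both conditions hold? YES.

YES


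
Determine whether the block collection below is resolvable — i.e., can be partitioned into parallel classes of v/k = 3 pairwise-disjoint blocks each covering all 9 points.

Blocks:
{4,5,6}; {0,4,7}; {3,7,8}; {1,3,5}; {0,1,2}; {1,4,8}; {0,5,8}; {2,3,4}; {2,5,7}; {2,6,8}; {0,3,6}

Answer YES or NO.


v = 9, block size k = 3, number of blocks = 11.
For resolvability, blocks must partition into parallel classes of size v/k = 3.
Total blocks must therefore be a multiple of 3: 11 = 3·3 + 2 ⇒ not divisible ✗.
Resolvable? NO.

NO


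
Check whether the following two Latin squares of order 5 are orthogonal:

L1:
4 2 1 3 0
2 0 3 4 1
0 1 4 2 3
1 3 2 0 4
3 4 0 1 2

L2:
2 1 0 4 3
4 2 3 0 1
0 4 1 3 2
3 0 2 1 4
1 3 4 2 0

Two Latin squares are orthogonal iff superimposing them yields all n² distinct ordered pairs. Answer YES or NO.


Form the n² = 25 superimposed pairs (L1[i][j], L2[i][j]), row by row (rows and columns indexed from 0):
row 0: (4,2) (2,1) (1,0) (3,4) (0,3)
row 1: (2,4) (0,2) (3,3) (4,0) (1,1)
row 2: (0,0) (1,4) (4,1) (2,3) (3,2)
row 3: (1,3) (3,0) (2,2) (0,1) (4,4)
row 4: (3,1) (4,3) (0,4) (1,2) (2,0)
Orthogonality requires all 25 pairs distinct.
Check by first coordinate: for each symbol s of L1, list the L2 entries in the n cells where L1 = s; they must all differ.
  L1 = 0: L2 entries (in reading order) 3, 2, 0, 1, 4 — all 5 distinct ✓
  L1 = 1: L2 entries (in reading order) 0, 1, 4, 3, 2 — all 5 distinct ✓
  L1 = 2: L2 entries (in reading order) 1, 4, 3, 2, 0 — all 5 distinct ✓
  L1 = 3: L2 entries (in reading order) 4, 3, 2, 0, 1 — all 5 distinct ✓
  L1 = 4: L2 entries (in reading order) 2, 0, 1, 4, 3 — all 5 distinct ✓
Every symbol of L1 meets every symbol of L2 exactly once, so all 25 pairs are distinct (25 of 25).
Conclusion: YES.

YES


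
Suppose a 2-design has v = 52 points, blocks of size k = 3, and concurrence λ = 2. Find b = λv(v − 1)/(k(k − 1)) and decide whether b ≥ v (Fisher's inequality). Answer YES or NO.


r = λ(v − 1)/(k − 1) = 2·51/2 = 51.
b = vr/k = 52·51/3 = 884.
Fisher's inequality: b ≥ v ⇔ 884 ≥ 52? YES.

YES


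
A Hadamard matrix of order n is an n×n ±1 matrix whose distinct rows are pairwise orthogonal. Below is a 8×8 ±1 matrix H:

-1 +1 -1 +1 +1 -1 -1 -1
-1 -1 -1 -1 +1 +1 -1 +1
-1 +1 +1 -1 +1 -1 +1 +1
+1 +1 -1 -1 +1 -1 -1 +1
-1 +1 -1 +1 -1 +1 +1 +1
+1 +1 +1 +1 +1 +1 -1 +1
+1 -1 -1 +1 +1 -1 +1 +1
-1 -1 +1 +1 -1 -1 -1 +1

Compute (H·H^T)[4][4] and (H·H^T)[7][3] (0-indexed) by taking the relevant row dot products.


Row 3 of H: [1, 1, -1, -1, 1, -1, -1, 1].
Row 4 of H: [-1, 1, -1, 1, -1, 1, 1, 1].
Row 7 of H: [-1, -1, 1, 1, -1, -1, -1, 1].
(H·H^T)[4][4] = Σ_j H[4][j]·H[4][j] = (-1)² + (1)² + (-1)² + (1)² + (-1)² + (1)² + (1)² + (1)² = 1 + 1 + 1 + 1 + 1 + 1 + 1 + 1 = 8.
(H·H^T)[7][3] = Σ_j H[7][j]·H[3][j] = (-1)·(1) + (-1)·(1) + (1)·(-1) + (1)·(-1) + (-1)·(1) + (-1)·(-1) + (-1)·(-1) + (1)·(1) = -1 + -1 + -1 + -1 + -1 + 1 + 1 + 1 = -2.
Rows 7 and 3 are not orthogonal (dot product = -2 ≠ 0), so H is not a Hadamard matrix.

(4,4) entry = 8; (7,3) entry = -2.


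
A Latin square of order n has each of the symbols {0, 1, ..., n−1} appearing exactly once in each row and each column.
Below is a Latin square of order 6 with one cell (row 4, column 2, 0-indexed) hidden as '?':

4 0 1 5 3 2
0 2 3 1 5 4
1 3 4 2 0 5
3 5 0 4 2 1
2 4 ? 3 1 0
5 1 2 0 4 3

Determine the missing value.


Row 4 contains symbols [0, 1, 2, 3, 4] — missing [5].
Column 2 contains symbols [0, 1, 2, 3, 4] — missing [5].
The missing symbol must appear in both missing sets; intersection = [5].
Therefore the hidden value is 5.

Missing value = 5.


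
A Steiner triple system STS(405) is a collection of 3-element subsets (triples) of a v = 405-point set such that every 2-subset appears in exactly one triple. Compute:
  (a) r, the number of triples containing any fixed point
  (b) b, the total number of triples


An STS(v) is a 2-(v, 3, 1) BIBD: block size k = 3, λ = 1.
Replication: r(k − 1) = λ(v − 1) ⇒ r·2 = 405 − 1 = 404 ⇒ r = 202.
Block count: b = v(v − 1)/6 = 405·404/6 = 163620/6 = 27270.

r = 202, b = 27270.


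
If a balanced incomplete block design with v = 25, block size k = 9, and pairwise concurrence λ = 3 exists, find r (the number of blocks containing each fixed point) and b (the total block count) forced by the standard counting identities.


Any 2-(v, k, λ) BIBD satisfies two necessary conditions:
  (i)  Each point sits in r blocks, and counting incidences through any fixed point gives r(k − 1) = λ(v − 1), so r = λ(v − 1)/(k − 1).
  (ii) Total incidences bk = vr, so b = vr/k.
Step 1: r = λ(v − 1)/(k − 1) = 3·(25 − 1)/(9 − 1) = 3·24/8 = 72/8 = 9.
Step 2: b = vr/k = 25·9/9 = 225/9 = 25.
Check integrality: r = 9 ∈ Z ✓, b = 25 ∈ Z ✓.
(These identities are necessary conditions: they determine r and b for any design with these parameters, but do not by themselves prove that one exists.)

r = 9, b = 25.


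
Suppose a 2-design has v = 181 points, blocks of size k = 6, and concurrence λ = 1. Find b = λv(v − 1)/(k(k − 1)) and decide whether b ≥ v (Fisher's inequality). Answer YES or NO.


b = λv(v − 1)/(k(k − 1)) = 1·181·180/(6·5) = 32580/30 = 1086.
Compare with v = 181: b ≥ v, so Fisher's inequality holds.

YES


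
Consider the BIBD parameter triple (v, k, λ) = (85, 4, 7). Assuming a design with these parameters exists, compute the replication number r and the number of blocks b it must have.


Any 2-(v, k, λ) BIBD satisfies two necessary conditions:
  (i)  Each point sits in r blocks, and counting incidences through any fixed point gives r(k − 1) = λ(v − 1), so r = λ(v − 1)/(k − 1).
  (ii) Total incidences bk = vr, so b = vr/k.
Step 1: r = λ(v − 1)/(k − 1) = 7·(85 − 1)/(4 − 1) = 7·84/3 = 588/3 = 196.
Step 2: b = vr/k = 85·196/4 = 16660/4 = 4165.
Check integrality: r = 196 ∈ Z ✓, b = 4165 ∈ Z ✓.
(These identities are necessary conditions: they determine r and b for any design with these parameters, but do not by themselves prove that one exists.)

r = 196, b = 4165.


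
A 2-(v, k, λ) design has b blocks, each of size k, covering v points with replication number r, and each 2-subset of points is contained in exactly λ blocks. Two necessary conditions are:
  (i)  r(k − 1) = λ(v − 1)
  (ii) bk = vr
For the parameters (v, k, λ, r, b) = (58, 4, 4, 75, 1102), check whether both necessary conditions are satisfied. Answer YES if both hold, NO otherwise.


Condition (i): r(k − 1) = 75·3 = 225; λ(v − 1) = 4·57 = 228. Match? NO.
Condition (ii): bk = 1102·4 = 4408; vr = 58·75 = 4350. Match? NO.
Both conditions hold? NO.

NO


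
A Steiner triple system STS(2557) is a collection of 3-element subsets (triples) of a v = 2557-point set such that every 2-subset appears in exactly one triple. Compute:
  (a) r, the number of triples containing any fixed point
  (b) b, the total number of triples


An STS(v) is a 2-(v, 3, 1) BIBD: block size k = 3, λ = 1.
Replication: r(k − 1) = λ(v − 1) ⇒ r·2 = 2557 − 1 = 2556 ⇒ r = 1278.
Block count: bk = vr ⇒ b·3 = 2557·1278 = 3267846 ⇒ b = 1089282.

r = 1278, b = 1089282.


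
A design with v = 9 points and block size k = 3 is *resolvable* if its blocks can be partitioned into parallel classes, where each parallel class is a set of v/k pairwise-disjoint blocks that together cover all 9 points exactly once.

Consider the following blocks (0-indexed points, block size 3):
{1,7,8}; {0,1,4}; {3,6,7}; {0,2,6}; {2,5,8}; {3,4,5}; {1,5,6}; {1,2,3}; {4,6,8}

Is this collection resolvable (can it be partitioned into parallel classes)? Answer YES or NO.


v = 9, block size k = 3, number of blocks = 9.
For resolvability, blocks must partition into parallel classes of size v/k = 3.
Total blocks must therefore be a multiple of 3: 9 = 3·3 + 0 ⇒ divisible ✓.
Consider block {1,5,6}. It intersects every other block in the collection, so no parallel class of size 3 can contain it.
Since every block must belong to some parallel class in a resolution, the collection cannot be partitioned into parallel classes.
Resolvable? NO.

NO


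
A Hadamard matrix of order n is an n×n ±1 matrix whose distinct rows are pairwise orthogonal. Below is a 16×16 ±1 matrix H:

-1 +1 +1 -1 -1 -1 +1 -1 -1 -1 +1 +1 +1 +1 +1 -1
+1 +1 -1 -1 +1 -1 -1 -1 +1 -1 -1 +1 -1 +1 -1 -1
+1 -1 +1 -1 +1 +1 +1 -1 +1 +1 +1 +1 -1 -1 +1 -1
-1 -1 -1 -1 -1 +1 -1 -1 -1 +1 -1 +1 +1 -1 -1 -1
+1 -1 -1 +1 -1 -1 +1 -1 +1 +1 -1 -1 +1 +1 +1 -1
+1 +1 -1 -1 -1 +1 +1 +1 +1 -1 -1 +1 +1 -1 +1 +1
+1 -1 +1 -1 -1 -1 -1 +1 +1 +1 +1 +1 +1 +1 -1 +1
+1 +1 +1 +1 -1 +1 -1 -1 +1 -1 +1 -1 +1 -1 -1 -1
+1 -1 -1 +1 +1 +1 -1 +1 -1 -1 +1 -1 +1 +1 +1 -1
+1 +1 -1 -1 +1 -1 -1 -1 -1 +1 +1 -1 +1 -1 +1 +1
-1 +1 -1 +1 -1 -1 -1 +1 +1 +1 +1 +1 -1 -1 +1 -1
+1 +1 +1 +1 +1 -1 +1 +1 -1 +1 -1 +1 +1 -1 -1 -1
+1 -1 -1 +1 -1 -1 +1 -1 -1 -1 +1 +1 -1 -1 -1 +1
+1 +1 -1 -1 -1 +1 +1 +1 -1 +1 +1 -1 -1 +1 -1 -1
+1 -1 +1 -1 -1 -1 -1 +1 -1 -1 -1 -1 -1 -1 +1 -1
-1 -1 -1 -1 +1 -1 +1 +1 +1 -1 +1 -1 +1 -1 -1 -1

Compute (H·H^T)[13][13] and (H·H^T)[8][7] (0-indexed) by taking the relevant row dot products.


Row 7 of H: [1, 1, 1, 1, -1, 1, -1, -1, 1, -1, 1, -1, 1, -1, -1, -1].
Row 8 of H: [1, -1, -1, 1, 1, 1, -1, 1, -1, -1, 1, -1, 1, 1, 1, -1].
Row 13 of H: [1, 1, -1, -1, -1, 1, 1, 1, -1, 1, 1, -1, -1, 1, -1, -1].
(H·H^T)[13][13] = Σ_j H[13][j]·H[13][j] = (1)² + (1)² + (-1)² + (-1)² + (-1)² + (1)² + (1)² + (1)² + (-1)² + (1)² + (1)² + (-1)² + (-1)² + (1)² + (-1)² + (-1)² = 1 + 1 + 1 + 1 + 1 + 1 + 1 + 1 + 1 + 1 + 1 + 1 + 1 + 1 + 1 + 1 = 16.
(H·H^T)[8][7] = Σ_j H[8][j]·H[7][j] = (1)·(1) + (-1)·(1) + (-1)·(1) + (1)·(1) + (1)·(-1) + (1)·(1) + (-1)·(-1) + (1)·(-1) + (-1)·(1) + (-1)·(-1) + (1)·(1) + (-1)·(-1) + (1)·(1) + (1)·(-1) + (1)·(-1) + (-1)·(-1) = 1 + -1 + -1 + 1 + -1 + 1 + 1 + -1 + -1 + 1 + 1 + 1 + 1 + -1 + -1 + 1 = 2.
Rows 8 and 7 are not orthogonal (dot product = 2 ≠ 0), so H is not a Hadamard matrix.

(13,13) entry = 16; (8,7) entry = 2.
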